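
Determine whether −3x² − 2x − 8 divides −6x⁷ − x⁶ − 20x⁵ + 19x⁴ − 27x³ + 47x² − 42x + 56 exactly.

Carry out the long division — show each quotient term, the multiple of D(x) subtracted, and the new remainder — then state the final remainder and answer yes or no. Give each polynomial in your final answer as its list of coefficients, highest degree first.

Step 1: lead(−6x⁷ − x⁶ − 20x⁵ + 19x⁴ − 27x³ + 47x² − 42x + 56) ÷ lead(D) = −6x⁷ ÷ −3x² = 2x⁵. Subtract (2x⁵)·D = −6x⁷ − 4x⁶ − 16x⁵. Remainder: 3x⁶ − 4x⁵ + 19x⁴ − 27x³ + 47x² − 42x + 56.
Step 2: lead(3x⁶ − 4x⁵ + 19x⁴ − 27x³ + 47x² − 42x + 56) ÷ lead(D) = 3x⁶ ÷ −3x² = −x⁴. Subtract (−x⁴)·D = 3x⁶ + 2x⁵ + 8x⁴. Remainder: −6x⁵ + 11x⁴ − 27x³ + 47x² − 42x + 56.
Step 3: lead(−6x⁵ + 11x⁴ − 27x³ + 47x² − 42x + 56) ÷ lead(D) = −6x⁵ ÷ −3x² = 2x³. Subtract (2x³)·D = −6x⁵ − 4x⁴ − 16x³. Remainder: 15x⁴ − 11x³ + 47x² − 42x + 56.
Step 4: lead(15x⁴ − 11x³ + 47x² − 42x + 56) ÷ lead(D) = 15x⁴ ÷ −3x² = −5x². Subtract (−5x²)·D = 15x⁴ + 10x³ + 40x². Remainder: −21x³ + 7x² − 42x + 56.
Step 5: lead(−21x³ + 7x² − 42x + 56) ÷ lead(D) = −21x³ ÷ −3x² = 7x. Subtract (7x)·D = −21x³ − 14x² − 56x. Remainder: 21x² + 14x + 56.
Step 6: lead(21x² + 14x + 56) ÷ lead(D) = 21x² ÷ −3x² = −7. Subtract (−7)·D = 21x² + 14x + 56. Remainder: 0.

R = [0], so D(x) is a factor of P(x). yes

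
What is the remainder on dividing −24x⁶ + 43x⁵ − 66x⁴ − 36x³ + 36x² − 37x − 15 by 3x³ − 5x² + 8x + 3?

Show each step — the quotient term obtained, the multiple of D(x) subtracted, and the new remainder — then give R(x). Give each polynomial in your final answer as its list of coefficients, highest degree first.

R = [0]

Step 1: lead(−24x⁶ + 43x⁵ − 66x⁴ − 36x³ + 36x² − 37x − 15) ÷ lead(D) = −24x⁶ ÷ 3x³ = −8x³. Subtract (−8x³)·D = −24x⁶ + 40x⁵ − 64x⁴ − 24x³. Remainder: 3x⁵ − 2x⁴ − 12x³ + 36x² − 37x − 15.
Step 2: lead(3x⁵ − 2x⁴ − 12x³ + 36x² − 37x − 15) ÷ lead(D) = 3x⁵ ÷ 3x³ = x². Subtract (x²)·D = 3x⁵ − 5x⁴ + 8x³ + 3x². Remainder: 3x⁴ − 20x³ + 33x² − 37x − 15.
Step 3: lead(3x⁴ − 20x³ + 33x² − 37x − 15) ÷ lead(D) = 3x⁴ ÷ 3x³ = x. Subtract (x)·D = 3x⁴ − 5x³ + 8x² + 3x. Remainder: −15x³ + 25x² − 40x − 15.
Step 4: lead(−15x³ + 25x² − 40x − 15) ÷ lead(D) = −15x³ ÷ 3x³ = −5. Subtract (−5)·D = −15x³ + 25x² − 40x − 15. Remainder: 0.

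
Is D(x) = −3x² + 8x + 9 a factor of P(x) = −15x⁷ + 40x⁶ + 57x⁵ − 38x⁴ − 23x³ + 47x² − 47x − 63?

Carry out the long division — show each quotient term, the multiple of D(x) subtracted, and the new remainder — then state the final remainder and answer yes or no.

Step 1: lead(−15x⁷ + 40x⁶ + 57x⁵ − 38x⁴ − 23x³ + 47x² − 47x − 63) ÷ lead(D) = −15x⁷ ÷ −3x² = 5x⁵. Subtract (5x⁵)·D = −15x⁷ + 40x⁶ + 45x⁵. Remainder: 12x⁵ − 38x⁴ − 23x³ + 47x² − 47x − 63.
Step 2: lead(12x⁵ − 38x⁴ − 23x³ + 47x² − 47x − 63) ÷ lead(D) = 12x⁵ ÷ −3x² = −4x³. Subtract (−4x³)·D = 12x⁵ − 32x⁴ − 36x³. Remainder: −6x⁴ + 13x³ + 47x² − 47x − 63.
Step 3: lead(−6x⁴ + 13x³ + 47x² − 47x − 63) ÷ lead(D) = −6x⁴ ÷ −3x² = 2x². Subtract (2x²)·D = −6x⁴ + 16x³ + 18x². Remainder: −3x³ + 29x² − 47x − 63.
Step 4: lead(−3x³ + 29x² − 47x − 63) ÷ lead(D) = −3x³ ÷ −3x² = x. Subtract (x)·D = −3x³ + 8x² + 9x. Remainder: 21x² − 56x − 63.
Step 5: lead(21x² − 56x − 63) ÷ lead(D) = 21x² ÷ −3x² = −7. Subtract (−7)·D = 21x² − 56x − 63. Remainder: 0.

R(x) = 0, so D(x) is a factor of P(x). yes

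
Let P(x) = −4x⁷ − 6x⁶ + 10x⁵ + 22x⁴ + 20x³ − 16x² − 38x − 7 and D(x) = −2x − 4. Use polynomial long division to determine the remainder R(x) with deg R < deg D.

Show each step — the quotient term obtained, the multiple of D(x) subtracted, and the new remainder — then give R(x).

Step 1: lead(−4x⁷ − 6x⁶ + 10x⁵ + 22x⁴ + 20x³ − 16x² − 38x − 7) ÷ lead(D) = −4x⁷ ÷ −2x = 2x⁶. Subtract (2x⁶)·D = −4x⁷ − 8x⁶. Remainder: 2x⁶ + 10x⁵ + 22x⁴ + 20x³ − 16x² − 38x − 7.
Step 2: lead(2x⁶ + 10x⁵ + 22x⁴ + 20x³ − 16x² − 38x − 7) ÷ lead(D) = 2x⁶ ÷ −2x = −x⁵. Subtract (−x⁵)·D = 2x⁶ + 4x⁵. Remainder: 6x⁵ + 22x⁴ + 20x³ − 16x² − 38x − 7.
Step 3: lead(6x⁵ + 22x⁴ + 20x³ − 16x² − 38x − 7) ÷ lead(D) = 6x⁵ ÷ −2x = −3x⁴. Subtract (−3x⁴)·D = 6x⁵ + 12x⁴. Remainder: 10x⁴ + 20x³ − 16x² − 38x − 7.
Step 4: lead(10x⁴ + 20x³ − 16x² − 38x − 7) ÷ lead(D) = 10x⁴ ÷ −2x = −5x³. Subtract (−5x³)·D = 10x⁴ + 20x³. Remainder: −16x² − 38x − 7.
Step 5: lead(−16x² − 38x − 7) ÷ lead(D) = −16x² ÷ −2x = 8x. Subtract (8x)·D = −16x² − 32x. Remainder: −6x − 7.
Step 6: lead(−6x − 7) ÷ lead(D) = −6x ÷ −2x = 3. Subtract (3)·D = −6x − 12. Remainder: 5.

R(x) = 5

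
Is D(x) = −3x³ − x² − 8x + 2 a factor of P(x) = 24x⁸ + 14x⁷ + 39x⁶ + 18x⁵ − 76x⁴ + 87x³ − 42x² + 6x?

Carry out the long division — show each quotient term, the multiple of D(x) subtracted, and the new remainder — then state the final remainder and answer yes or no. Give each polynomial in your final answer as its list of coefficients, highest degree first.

Step 1: lead(24x⁸ + 14x⁷ + 39x⁶ + 18x⁵ − 76x⁴ + 87x³ − 42x² + 6x) ÷ lead(D) = 24x⁸ ÷ −3x³ = −8x⁵. Subtract (−8x⁵)·D = 24x⁸ + 8x⁷ + 64x⁶ − 16x⁵. Remainder: 6x⁷ − 25x⁶ + 34x⁵ − 76x⁴ + 87x³ − 42x² + 6x.
Step 2: lead(6x⁷ − 25x⁶ + 34x⁵ − 76x⁴ + 87x³ − 42x² + 6x) ÷ lead(D) = 6x⁷ ÷ −3x³ = −2x⁴. Subtract (−2x⁴)·D = 6x⁷ + 2x⁶ + 16x⁵ − 4x⁴. Remainder: −27x⁶ + 18x⁵ − 72x⁴ + 87x³ − 42x² + 6x.
Step 3: lead(−27x⁶ + 18x⁵ − 72x⁴ + 87x³ − 42x² + 6x) ÷ lead(D) = −27x⁶ ÷ −3x³ = 9x³. Subtract (9x³)·D = −27x⁶ − 9x⁵ − 72x⁴ + 18x³. Remainder: 27x⁵ + 69x³ − 42x² + 6x.
Step 4: lead(27x⁵ + 69x³ − 42x² + 6x) ÷ lead(D) = 27x⁵ ÷ −3x³ = −9x². Subtract (−9x²)·D = 27x⁵ + 9x⁴ + 72x³ − 18x². Remainder: −9x⁴ − 3x³ − 24x² + 6x.
Step 5: lead(−9x⁴ − 3x³ − 24x² + 6x) ÷ lead(D) = −9x⁴ ÷ −3x³ = 3x. Subtract (3x)·D = −9x⁴ − 3x³ − 24x² + 6x. Remainder: 0.

R = [0], so D(x) is a factor of P(x). yes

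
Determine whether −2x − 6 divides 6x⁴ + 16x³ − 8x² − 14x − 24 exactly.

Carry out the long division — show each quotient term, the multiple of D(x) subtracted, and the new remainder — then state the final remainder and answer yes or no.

R(x) = 0, so D(x) is a factor of P(x). yes

Step 1: lead(6x⁴ + 16x³ − 8x² − 14x − 24) ÷ lead(D) = 6x⁴ ÷ −2x = −3x³. Subtract (−3x³)·D = 6x⁴ + 18x³. Remainder: −2x³ − 8x² − 14x − 24.
Step 2: lead(−2x³ − 8x² − 14x − 24) ÷ lead(D) = −2x³ ÷ −2x = x². Subtract (x²)·D = −2x³ − 6x². Remainder: −2x² − 14x − 24.
Step 3: lead(−2x² − 14x − 24) ÷ lead(D) = −2x² ÷ −2x = x. Subtract (x)·D = −2x² − 6x. Remainder: −8x − 24.
Step 4: lead(−8x − 24) ÷ lead(D) = −8x ÷ −2x = 4. Subtract (4)·D = −8x − 24. Remainder: 0.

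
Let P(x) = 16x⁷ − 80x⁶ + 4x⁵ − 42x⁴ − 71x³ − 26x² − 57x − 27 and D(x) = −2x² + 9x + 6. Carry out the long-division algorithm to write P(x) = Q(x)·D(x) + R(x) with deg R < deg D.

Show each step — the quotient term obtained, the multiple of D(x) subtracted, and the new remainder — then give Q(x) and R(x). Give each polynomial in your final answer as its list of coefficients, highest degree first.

Step 1: lead(16x⁷ − 80x⁶ + 4x⁵ − 42x⁴ − 71x³ − 26x² − 57x − 27) ÷ lead(D) = 16x⁷ ÷ −2x² = −8x⁵. Subtract (−8x⁵)·D = 16x⁷ − 72x⁶ − 48x⁵. Remainder: −8x⁶ + 52x⁵ − 42x⁴ − 71x³ − 26x² − 57x − 27.
Step 2: lead(−8x⁶ + 52x⁵ − 42x⁴ − 71x³ − 26x² − 57x − 27) ÷ lead(D) = −8x⁶ ÷ −2x² = 4x⁴. Subtract (4x⁴)·D = −8x⁶ + 36x⁵ + 24x⁴. Remainder: 16x⁵ − 66x⁴ − 71x³ − 26x² − 57x − 27.
Step 3: lead(16x⁵ − 66x⁴ − 71x³ − 26x² − 57x − 27) ÷ lead(D) = 16x⁵ ÷ −2x² = −8x³. Subtract (−8x³)·D = 16x⁵ − 72x⁴ − 48x³. Remainder: 6x⁴ − 23x³ − 26x² − 57x − 27.
Step 4: lead(6x⁴ − 23x³ − 26x² − 57x − 27) ÷ lead(D) = 6x⁴ ÷ −2x² = −3x². Subtract (−3x²)·D = 6x⁴ − 27x³ − 18x². Remainder: 4x³ − 8x² − 57x − 27.
Step 5: lead(4x³ − 8x² − 57x − 27) ÷ lead(D) = 4x³ ÷ −2x² = −2x. Subtract (−2x)·D = 4x³ − 18x² − 12x. Remainder: 10x² − 45x − 27.
Step 6: lead(10x² − 45x − 27) ÷ lead(D) = 10x² ÷ −2x² = −5. Subtract (−5)·D = 10x² − 45x − 30. Remainder: 3.

Q = [-8, 4, -8, -3, -2, -5]; R = [3]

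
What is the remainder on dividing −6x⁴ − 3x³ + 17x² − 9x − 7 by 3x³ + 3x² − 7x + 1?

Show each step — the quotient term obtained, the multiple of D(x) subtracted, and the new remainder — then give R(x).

Step 1: lead(−6x⁴ − 3x³ + 17x² − 9x − 7) ÷ lead(D) = −6x⁴ ÷ 3x³ = −2x. Subtract (−2x)·D = −6x⁴ − 6x³ + 14x² − 2x. Remainder: 3x³ + 3x² − 7x − 7.
Step 2: lead(3x³ + 3x² − 7x − 7) ÷ lead(D) = 3x³ ÷ 3x³ = 1. Subtract (1)·D = 3x³ + 3x² − 7x + 1. Remainder: −8.

R(x) = −8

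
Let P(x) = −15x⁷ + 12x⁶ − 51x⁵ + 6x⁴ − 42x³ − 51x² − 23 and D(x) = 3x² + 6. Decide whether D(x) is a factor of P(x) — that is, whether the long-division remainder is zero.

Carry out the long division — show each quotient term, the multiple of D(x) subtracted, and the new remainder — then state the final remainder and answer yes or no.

R(x) = 7, so D(x) is not a factor of P(x). no

Step 1: lead(−15x⁷ + 12x⁶ − 51x⁵ + 6x⁴ − 42x³ − 51x² − 23) ÷ lead(D) = −15x⁷ ÷ 3x² = −5x⁵. Subtract (−5x⁵)·D = −15x⁷ − 30x⁵. Remainder: 12x⁶ − 21x⁵ + 6x⁴ − 42x³ − 51x² − 23.
Step 2: lead(12x⁶ − 21x⁵ + 6x⁴ − 42x³ − 51x² − 23) ÷ lead(D) = 12x⁶ ÷ 3x² = 4x⁴. Subtract (4x⁴)·D = 12x⁶ + 24x⁴. Remainder: −21x⁵ − 18x⁴ − 42x³ − 51x² − 23.
Step 3: lead(−21x⁵ − 18x⁴ − 42x³ − 51x² − 23) ÷ lead(D) = −21x⁵ ÷ 3x² = −7x³. Subtract (−7x³)·D = −21x⁵ − 42x³. Remainder: −18x⁴ − 51x² − 23.
Step 4: lead(−18x⁴ − 51x² − 23) ÷ lead(D) = −18x⁴ ÷ 3x² = −6x². Subtract (−6x²)·D = −18x⁴ − 36x². Remainder: −15x² − 23.
Step 5: lead(−15x² − 23) ÷ lead(D) = −15x² ÷ 3x² = −5. Subtract (−5)·D = −15x² − 30. Remainder: 7.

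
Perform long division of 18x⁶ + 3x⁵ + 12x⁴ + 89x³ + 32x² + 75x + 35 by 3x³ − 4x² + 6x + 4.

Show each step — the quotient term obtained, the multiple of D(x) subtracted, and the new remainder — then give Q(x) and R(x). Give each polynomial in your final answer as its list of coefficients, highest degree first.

Q = [6, 9, 4, 9]; R = [8, 5, -1]

Step 1: lead(18x⁶ + 3x⁵ + 12x⁴ + 89x³ + 32x² + 75x + 35) ÷ lead(D) = 18x⁶ ÷ 3x³ = 6x³. Subtract (6x³)·D = 18x⁶ − 24x⁵ + 36x⁴ + 24x³. Remainder: 27x⁵ − 24x⁴ + 65x³ + 32x² + 75x + 35.
Step 2: lead(27x⁵ − 24x⁴ + 65x³ + 32x² + 75x + 35) ÷ lead(D) = 27x⁵ ÷ 3x³ = 9x². Subtract (9x²)·D = 27x⁵ − 36x⁴ + 54x³ + 36x². Remainder: 12x⁴ + 11x³ − 4x² + 75x + 35.
Step 3: lead(12x⁴ + 11x³ − 4x² + 75x + 35) ÷ lead(D) = 12x⁴ ÷ 3x³ = 4x. Subtract (4x)·D = 12x⁴ − 16x³ + 24x² + 16x. Remainder: 27x³ − 28x² + 59x + 35.
Step 4: lead(27x³ − 28x² + 59x + 35) ÷ lead(D) = 27x³ ÷ 3x³ = 9. Subtract (9)·D = 27x³ − 36x² + 54x + 36. Remainder: 8x² + 5x − 1.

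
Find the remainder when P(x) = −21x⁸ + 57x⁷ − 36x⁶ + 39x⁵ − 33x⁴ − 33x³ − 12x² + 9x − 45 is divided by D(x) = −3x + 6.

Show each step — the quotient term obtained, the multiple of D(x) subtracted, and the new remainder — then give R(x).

Step 1: lead(−21x⁸ + 57x⁷ − 36x⁶ + 39x⁵ − 33x⁴ − 33x³ − 12x² + 9x − 45) ÷ lead(D) = −21x⁸ ÷ −3x = 7x⁷. Subtract (7x⁷)·D = −21x⁸ + 42x⁷. Remainder: 15x⁷ − 36x⁶ + 39x⁵ − 33x⁴ − 33x³ − 12x² + 9x − 45.
Step 2: lead(15x⁷ − 36x⁶ + 39x⁵ − 33x⁴ − 33x³ − 12x² + 9x − 45) ÷ lead(D) = 15x⁷ ÷ −3x = −5x⁶. Subtract (−5x⁶)·D = 15x⁷ − 30x⁶. Remainder: −6x⁶ + 39x⁵ − 33x⁴ − 33x³ − 12x² + 9x − 45.
Step 3: lead(−6x⁶ + 39x⁵ − 33x⁴ − 33x³ − 12x² + 9x − 45) ÷ lead(D) = −6x⁶ ÷ −3x = 2x⁵. Subtract (2x⁵)·D = −6x⁶ + 12x⁵. Remainder: 27x⁵ − 33x⁴ − 33x³ − 12x² + 9x − 45.
Step 4: lead(27x⁵ − 33x⁴ − 33x³ − 12x² + 9x − 45) ÷ lead(D) = 27x⁵ ÷ −3x = −9x⁴. Subtract (−9x⁴)·D = 27x⁵ − 54x⁴. Remainder: 21x⁴ − 33x³ − 12x² + 9x − 45.
Step 5: lead(21x⁴ − 33x³ − 12x² + 9x − 45) ÷ lead(D) = 21x⁴ ÷ −3x = −7x³. Subtract (−7x³)·D = 21x⁴ − 42x³. Remainder: 9x³ − 12x² + 9x − 45.
Step 6: lead(9x³ − 12x² + 9x − 45) ÷ lead(D) = 9x³ ÷ −3x = −3x². Subtract (−3x²)·D = 9x³ − 18x². Remainder: 6x² + 9x − 45.
Step 7: lead(6x² + 9x − 45) ÷ lead(D) = 6x² ÷ −3x = −2x. Subtract (−2x)·D = 6x² − 12x. Remainder: 21x − 45.
Step 8: lead(21x − 45) ÷ lead(D) = 21x ÷ −3x = −7. Subtract (−7)·D = 21x − 42. Remainder: −3.

R(x) = −3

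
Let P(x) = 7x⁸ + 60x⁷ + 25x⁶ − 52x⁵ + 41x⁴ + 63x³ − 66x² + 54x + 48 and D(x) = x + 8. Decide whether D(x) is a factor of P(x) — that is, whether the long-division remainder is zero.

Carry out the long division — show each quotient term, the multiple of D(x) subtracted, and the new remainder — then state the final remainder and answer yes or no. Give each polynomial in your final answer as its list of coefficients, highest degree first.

Step 1: lead(7x⁸ + 60x⁷ + 25x⁶ − 52x⁵ + 41x⁴ + 63x³ − 66x² + 54x + 48) ÷ lead(D) = 7x⁸ ÷ x = 7x⁷. Subtract (7x⁷)·D = 7x⁸ + 56x⁷. Remainder: 4x⁷ + 25x⁶ − 52x⁵ + 41x⁴ + 63x³ − 66x² + 54x + 48.
Step 2: lead(4x⁷ + 25x⁶ − 52x⁵ + 41x⁴ + 63x³ − 66x² + 54x + 48) ÷ lead(D) = 4x⁷ ÷ x = 4x⁶. Subtract (4x⁶)·D = 4x⁷ + 32x⁶. Remainder: −7x⁶ − 52x⁵ + 41x⁴ + 63x³ − 66x² + 54x + 48.
Step 3: lead(−7x⁶ − 52x⁵ + 41x⁴ + 63x³ − 66x² + 54x + 48) ÷ lead(D) = −7x⁶ ÷ x = −7x⁵. Subtract (−7x⁵)·D = −7x⁶ − 56x⁵. Remainder: 4x⁵ + 41x⁴ + 63x³ − 66x² + 54x + 48.
Step 4: lead(4x⁵ + 41x⁴ + 63x³ − 66x² + 54x + 48) ÷ lead(D) = 4x⁵ ÷ x = 4x⁴. Subtract (4x⁴)·D = 4x⁵ + 32x⁴. Remainder: 9x⁴ + 63x³ − 66x² + 54x + 48.
Step 5: lead(9x⁴ + 63x³ − 66x² + 54x + 48) ÷ lead(D) = 9x⁴ ÷ x = 9x³. Subtract (9x³)·D = 9x⁴ + 72x³. Remainder: −9x³ − 66x² + 54x + 48.
Step 6: lead(−9x³ − 66x² + 54x + 48) ÷ lead(D) = −9x³ ÷ x = −9x². Subtract (−9x²)·D = −9x³ − 72x². Remainder: 6x² + 54x + 48.
Step 7: lead(6x² + 54x + 48) ÷ lead(D) = 6x² ÷ x = 6x. Subtract (6x)·D = 6x² + 48x. Remainder: 6x + 48.
Step 8: lead(6x + 48) ÷ lead(D) = 6x ÷ x = 6. Subtract (6)·D = 6x + 48. Remainder: 0.

R = [0], so D(x) is a factor of P(x). yes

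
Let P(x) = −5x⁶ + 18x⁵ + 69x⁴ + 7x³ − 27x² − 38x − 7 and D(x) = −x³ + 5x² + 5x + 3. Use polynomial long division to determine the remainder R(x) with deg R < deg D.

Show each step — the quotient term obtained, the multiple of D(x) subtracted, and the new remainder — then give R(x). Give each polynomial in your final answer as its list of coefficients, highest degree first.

R = [7, -1, -1]

Step 1: lead(−5x⁶ + 18x⁵ + 69x⁴ + 7x³ − 27x² − 38x − 7) ÷ lead(D) = −5x⁶ ÷ −x³ = 5x³. Subtract (5x³)·D = −5x⁶ + 25x⁵ + 25x⁴ + 15x³. Remainder: −7x⁵ + 44x⁴ − 8x³ − 27x² − 38x − 7.
Step 2: lead(−7x⁵ + 44x⁴ − 8x³ − 27x² − 38x − 7) ÷ lead(D) = −7x⁵ ÷ −x³ = 7x². Subtract (7x²)·D = −7x⁵ + 35x⁴ + 35x³ + 21x². Remainder: 9x⁴ − 43x³ − 48x² − 38x − 7.
Step 3: lead(9x⁴ − 43x³ − 48x² − 38x − 7) ÷ lead(D) = 9x⁴ ÷ −x³ = −9x. Subtract (−9x)·D = 9x⁴ − 45x³ − 45x² − 27x. Remainder: 2x³ − 3x² − 11x − 7.
Step 4: lead(2x³ − 3x² − 11x − 7) ÷ lead(D) = 2x³ ÷ −x³ = −2. Subtract (−2)·D = 2x³ − 10x² − 10x − 6. Remainder: 7x² − x − 1.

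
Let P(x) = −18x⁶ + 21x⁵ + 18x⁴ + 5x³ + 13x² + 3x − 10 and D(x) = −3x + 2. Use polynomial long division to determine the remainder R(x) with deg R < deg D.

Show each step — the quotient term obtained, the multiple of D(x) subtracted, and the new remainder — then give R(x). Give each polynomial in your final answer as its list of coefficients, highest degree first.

Step 1: lead(−18x⁶ + 21x⁵ + 18x⁴ + 5x³ + 13x² + 3x − 10) ÷ lead(D) = −18x⁶ ÷ −3x = 6x⁵. Subtract (6x⁵)·D = −18x⁶ + 12x⁵. Remainder: 9x⁵ + 18x⁴ + 5x³ + 13x² + 3x − 10.
Step 2: lead(9x⁵ + 18x⁴ + 5x³ + 13x² + 3x − 10) ÷ lead(D) = 9x⁵ ÷ −3x = −3x⁴. Subtract (−3x⁴)·D = 9x⁵ − 6x⁴. Remainder: 24x⁴ + 5x³ + 13x² + 3x − 10.
Step 3: lead(24x⁴ + 5x³ + 13x² + 3x − 10) ÷ lead(D) = 24x⁴ ÷ −3x = −8x³. Subtract (−8x³)·D = 24x⁴ − 16x³. Remainder: 21x³ + 13x² + 3x − 10.
Step 4: lead(21x³ + 13x² + 3x − 10) ÷ lead(D) = 21x³ ÷ −3x = −7x². Subtract (−7x²)·D = 21x³ − 14x². Remainder: 27x² + 3x − 10.
Step 5: lead(27x² + 3x − 10) ÷ lead(D) = 27x² ÷ −3x = −9x. Subtract (−9x)·D = 27x² − 18x. Remainder: 21x − 10.
Step 6: lead(21x − 10) ÷ lead(D) = 21x ÷ −3x = −7. Subtract (−7)·D = 21x − 14. Remainder: 4.

R = [4]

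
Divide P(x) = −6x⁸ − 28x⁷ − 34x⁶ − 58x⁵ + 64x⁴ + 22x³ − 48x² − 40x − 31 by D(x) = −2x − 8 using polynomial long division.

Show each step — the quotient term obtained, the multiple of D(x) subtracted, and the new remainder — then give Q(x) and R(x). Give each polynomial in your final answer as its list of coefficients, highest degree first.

Step 1: lead(−6x⁸ − 28x⁷ − 34x⁶ − 58x⁵ + 64x⁴ + 22x³ − 48x² − 40x − 31) ÷ lead(D) = −6x⁸ ÷ −2x = 3x⁷. Subtract (3x⁷)·D = −6x⁸ − 24x⁷. Remainder: −4x⁷ − 34x⁶ − 58x⁵ + 64x⁴ + 22x³ − 48x² − 40x − 31.
Step 2: lead(−4x⁷ − 34x⁶ − 58x⁵ + 64x⁴ + 22x³ − 48x² − 40x − 31) ÷ lead(D) = −4x⁷ ÷ −2x = 2x⁶. Subtract (2x⁶)·D = −4x⁷ − 16x⁶. Remainder: −18x⁶ − 58x⁵ + 64x⁴ + 22x³ − 48x² − 40x − 31.
Step 3: lead(−18x⁶ − 58x⁵ + 64x⁴ + 22x³ − 48x² − 40x − 31) ÷ lead(D) = −18x⁶ ÷ −2x = 9x⁵. Subtract (9x⁵)·D = −18x⁶ − 72x⁵. Remainder: 14x⁵ + 64x⁴ + 22x³ − 48x² − 40x − 31.
Step 4: lead(14x⁵ + 64x⁴ + 22x³ − 48x² − 40x − 31) ÷ lead(D) = 14x⁵ ÷ −2x = −7x⁴. Subtract (−7x⁴)·D = 14x⁵ + 56x⁴. Remainder: 8x⁴ + 22x³ − 48x² − 40x − 31.
Step 5: lead(8x⁴ + 22x³ − 48x² − 40x − 31) ÷ lead(D) = 8x⁴ ÷ −2x = −4x³. Subtract (−4x³)·D = 8x⁴ + 32x³. Remainder: −10x³ − 48x² − 40x − 31.
Step 6: lead(−10x³ − 48x² − 40x − 31) ÷ lead(D) = −10x³ ÷ −2x = 5x². Subtract (5x²)·D = −10x³ − 40x². Remainder: −8x² − 40x − 31.
Step 7: lead(−8x² − 40x − 31) ÷ lead(D) = −8x² ÷ −2x = 4x. Subtract (4x)·D = −8x² − 32x. Remainder: −8x − 31.
Step 8: lead(−8x − 31) ÷ lead(D) = −8x ÷ −2x = 4. Subtract (4)·D = −8x − 32. Remainder: 1.

Q = [3, 2, 9, -7, -4, 5, 4, 4]; R = [1]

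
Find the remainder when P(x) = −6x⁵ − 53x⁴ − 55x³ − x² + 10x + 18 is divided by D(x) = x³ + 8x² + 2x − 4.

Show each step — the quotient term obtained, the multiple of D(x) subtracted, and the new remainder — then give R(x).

R(x) = 9x² − 4x + 6

Step 1: lead(−6x⁵ − 53x⁴ − 55x³ − x² + 10x + 18) ÷ lead(D) = −6x⁵ ÷ x³ = −6x². Subtract (−6x²)·D = −6x⁵ − 48x⁴ − 12x³ + 24x². Remainder: −5x⁴ − 43x³ − 25x² + 10x + 18.
Step 2: lead(−5x⁴ − 43x³ − 25x² + 10x + 18) ÷ lead(D) = −5x⁴ ÷ x³ = −5x. Subtract (−5x)·D = −5x⁴ − 40x³ − 10x² + 20x. Remainder: −3x³ − 15x² − 10x + 18.
Step 3: lead(−3x³ − 15x² − 10x + 18) ÷ lead(D) = −3x³ ÷ x³ = −3. Subtract (−3)·D = −3x³ − 24x² − 6x + 12. Remainder: 9x² − 4x + 6.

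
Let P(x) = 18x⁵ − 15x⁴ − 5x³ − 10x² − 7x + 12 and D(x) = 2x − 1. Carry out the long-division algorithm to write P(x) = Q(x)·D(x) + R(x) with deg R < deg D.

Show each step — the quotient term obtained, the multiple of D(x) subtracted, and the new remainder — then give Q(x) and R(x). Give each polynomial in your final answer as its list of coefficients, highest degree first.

Q = [9, -3, -4, -7, -7]; R = [5]

Step 1: lead(18x⁵ − 15x⁴ − 5x³ − 10x² − 7x + 12) ÷ lead(D) = 18x⁵ ÷ 2x = 9x⁴. Subtract (9x⁴)·D = 18x⁵ − 9x⁴. Remainder: −6x⁴ − 5x³ − 10x² − 7x + 12.
Step 2: lead(−6x⁴ − 5x³ − 10x² − 7x + 12) ÷ lead(D) = −6x⁴ ÷ 2x = −3x³. Subtract (−3x³)·D = −6x⁴ + 3x³. Remainder: −8x³ − 10x² − 7x + 12.
Step 3: lead(−8x³ − 10x² − 7x + 12) ÷ lead(D) = −8x³ ÷ 2x = −4x². Subtract (−4x²)·D = −8x³ + 4x². Remainder: −14x² − 7x + 12.
Step 4: lead(−14x² − 7x + 12) ÷ lead(D) = −14x² ÷ 2x = −7x. Subtract (−7x)·D = −14x² + 7x. Remainder: −14x + 12.
Step 5: lead(−14x + 12) ÷ lead(D) = −14x ÷ 2x = −7. Subtract (−7)·D = −14x + 7. Remainder: 5.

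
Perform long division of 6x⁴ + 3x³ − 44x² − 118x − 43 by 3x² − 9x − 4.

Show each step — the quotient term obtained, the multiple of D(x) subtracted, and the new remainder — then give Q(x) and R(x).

Step 1: lead(6x⁴ + 3x³ − 44x² − 118x − 43) ÷ lead(D) = 6x⁴ ÷ 3x² = 2x². Subtract (2x²)·D = 6x⁴ − 18x³ − 8x². Remainder: 21x³ − 36x² − 118x − 43.
Step 2: lead(21x³ − 36x² − 118x − 43) ÷ lead(D) = 21x³ ÷ 3x² = 7x. Subtract (7x)·D = 21x³ − 63x² − 28x. Remainder: 27x² − 90x − 43.
Step 3: lead(27x² − 90x − 43) ÷ lead(D) = 27x² ÷ 3x² = 9. Subtract (9)·D = 27x² − 81x − 36. Remainder: −9x − 7.

Q(x) = 2x² + 7x + 9; R(x) = −9x − 7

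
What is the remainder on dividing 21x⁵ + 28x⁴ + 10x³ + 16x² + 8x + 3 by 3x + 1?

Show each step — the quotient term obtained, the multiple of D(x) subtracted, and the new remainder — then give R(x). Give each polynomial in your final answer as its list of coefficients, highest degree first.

Step 1: lead(21x⁵ + 28x⁴ + 10x³ + 16x² + 8x + 3) ÷ lead(D) = 21x⁵ ÷ 3x = 7x⁴. Subtract (7x⁴)·D = 21x⁵ + 7x⁴. Remainder: 21x⁴ + 10x³ + 16x² + 8x + 3.
Step 2: lead(21x⁴ + 10x³ + 16x² + 8x + 3) ÷ lead(D) = 21x⁴ ÷ 3x = 7x³. Subtract (7x³)·D = 21x⁴ + 7x³. Remainder: 3x³ + 16x² + 8x + 3.
Step 3: lead(3x³ + 16x² + 8x + 3) ÷ lead(D) = 3x³ ÷ 3x = x². Subtract (x²)·D = 3x³ + x². Remainder: 15x² + 8x + 3.
Step 4: lead(15x² + 8x + 3) ÷ lead(D) = 15x² ÷ 3x = 5x. Subtract (5x)·D = 15x² + 5x. Remainder: 3x + 3.
Step 5: lead(3x + 3) ÷ lead(D) = 3x ÷ 3x = 1. Subtract (1)·D = 3x + 1. Remainder: 2.

R = [2]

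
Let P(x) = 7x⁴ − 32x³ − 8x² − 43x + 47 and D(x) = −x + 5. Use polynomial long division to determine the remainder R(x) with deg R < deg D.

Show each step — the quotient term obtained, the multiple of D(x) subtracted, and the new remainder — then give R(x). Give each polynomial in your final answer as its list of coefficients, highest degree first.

Step 1: lead(7x⁴ − 32x³ − 8x² − 43x + 47) ÷ lead(D) = 7x⁴ ÷ −x = −7x³. Subtract (−7x³)·D = 7x⁴ − 35x³. Remainder: 3x³ − 8x² − 43x + 47.
Step 2: lead(3x³ − 8x² − 43x + 47) ÷ lead(D) = 3x³ ÷ −x = −3x². Subtract (−3x²)·D = 3x³ − 15x². Remainder: 7x² − 43x + 47.
Step 3: lead(7x² − 43x + 47) ÷ lead(D) = 7x² ÷ −x = −7x. Subtract (−7x)·D = 7x² − 35x. Remainder: −8x + 47.
Step 4: lead(−8x + 47) ÷ lead(D) = −8x ÷ −x = 8. Subtract (8)·D = −8x + 40. Remainder: 7.

R = [7]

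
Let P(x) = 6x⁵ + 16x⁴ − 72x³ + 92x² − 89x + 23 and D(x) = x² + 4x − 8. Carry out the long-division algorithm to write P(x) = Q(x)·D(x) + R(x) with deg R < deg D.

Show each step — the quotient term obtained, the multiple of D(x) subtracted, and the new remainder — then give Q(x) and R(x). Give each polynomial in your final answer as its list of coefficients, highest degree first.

Step 1: lead(6x⁵ + 16x⁴ − 72x³ + 92x² − 89x + 23) ÷ lead(D) = 6x⁵ ÷ x² = 6x³. Subtract (6x³)·D = 6x⁵ + 24x⁴ − 48x³. Remainder: −8x⁴ − 24x³ + 92x² − 89x + 23.
Step 2: lead(−8x⁴ − 24x³ + 92x² − 89x + 23) ÷ lead(D) = −8x⁴ ÷ x² = −8x². Subtract (−8x²)·D = −8x⁴ − 32x³ + 64x². Remainder: 8x³ + 28x² − 89x + 23.
Step 3: lead(8x³ + 28x² − 89x + 23) ÷ lead(D) = 8x³ ÷ x² = 8x. Subtract (8x)·D = 8x³ + 32x² − 64x. Remainder: −4x² − 25x + 23.
Step 4: lead(−4x² − 25x + 23) ÷ lead(D) = −4x² ÷ x² = −4. Subtract (−4)·D = −4x² − 16x + 32. Remainder: −9x − 9.

Q = [6, -8, 8, -4]; R = [-9, -9]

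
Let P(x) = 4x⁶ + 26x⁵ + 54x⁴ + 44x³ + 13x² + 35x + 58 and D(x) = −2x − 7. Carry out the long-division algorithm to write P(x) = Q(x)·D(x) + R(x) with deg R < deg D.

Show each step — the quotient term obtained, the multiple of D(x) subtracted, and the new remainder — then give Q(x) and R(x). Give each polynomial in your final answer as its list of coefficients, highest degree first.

Q = [-2, -6, -6, -1, -3, -7]; R = [9]

Step 1: lead(4x⁶ + 26x⁵ + 54x⁴ + 44x³ + 13x² + 35x + 58) ÷ lead(D) = 4x⁶ ÷ −2x = −2x⁵. Subtract (−2x⁵)·D = 4x⁶ + 14x⁵. Remainder: 12x⁵ + 54x⁴ + 44x³ + 13x² + 35x + 58.
Step 2: lead(12x⁵ + 54x⁴ + 44x³ + 13x² + 35x + 58) ÷ lead(D) = 12x⁵ ÷ −2x = −6x⁴. Subtract (−6x⁴)·D = 12x⁵ + 42x⁴. Remainder: 12x⁴ + 44x³ + 13x² + 35x + 58.
Step 3: lead(12x⁴ + 44x³ + 13x² + 35x + 58) ÷ lead(D) = 12x⁴ ÷ −2x = −6x³. Subtract (−6x³)·D = 12x⁴ + 42x³. Remainder: 2x³ + 13x² + 35x + 58.
Step 4: lead(2x³ + 13x² + 35x + 58) ÷ lead(D) = 2x³ ÷ −2x = −x². Subtract (−x²)·D = 2x³ + 7x². Remainder: 6x² + 35x + 58.
Step 5: lead(6x² + 35x + 58) ÷ lead(D) = 6x² ÷ −2x = −3x. Subtract (−3x)·D = 6x² + 21x. Remainder: 14x + 58.
Step 6: lead(14x + 58) ÷ lead(D) = 14x ÷ −2x = −7. Subtract (−7)·D = 14x + 49. Remainder: 9.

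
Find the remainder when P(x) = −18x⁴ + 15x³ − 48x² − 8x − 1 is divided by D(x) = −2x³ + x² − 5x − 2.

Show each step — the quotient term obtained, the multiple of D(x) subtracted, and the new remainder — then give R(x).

Step 1: lead(−18x⁴ + 15x³ − 48x² − 8x − 1) ÷ lead(D) = −18x⁴ ÷ −2x³ = 9x. Subtract (9x)·D = −18x⁴ + 9x³ − 45x² − 18x. Remainder: 6x³ − 3x² + 10x − 1.
Step 2: lead(6x³ − 3x² + 10x − 1) ÷ lead(D) = 6x³ ÷ −2x³ = −3. Subtract (−3)·D = 6x³ − 3x² + 15x + 6. Remainder: −5x − 7.

R(x) = −5x − 7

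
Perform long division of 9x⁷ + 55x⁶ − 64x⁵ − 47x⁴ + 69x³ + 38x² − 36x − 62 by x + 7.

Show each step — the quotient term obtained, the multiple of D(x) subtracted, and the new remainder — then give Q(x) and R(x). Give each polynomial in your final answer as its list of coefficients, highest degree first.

Q = [9, -8, -8, 9, 6, -4, -8]; R = [-6]

Step 1: lead(9x⁷ + 55x⁶ − 64x⁵ − 47x⁴ + 69x³ + 38x² − 36x − 62) ÷ lead(D) = 9x⁷ ÷ x = 9x⁶. Subtract (9x⁶)·D = 9x⁷ + 63x⁶. Remainder: −8x⁶ − 64x⁵ − 47x⁴ + 69x³ + 38x² − 36x − 62.
Step 2: lead(−8x⁶ − 64x⁵ − 47x⁴ + 69x³ + 38x² − 36x − 62) ÷ lead(D) = −8x⁶ ÷ x = −8x⁵. Subtract (−8x⁵)·D = −8x⁶ − 56x⁵. Remainder: −8x⁵ − 47x⁴ + 69x³ + 38x² − 36x − 62.
Step 3: lead(−8x⁵ − 47x⁴ + 69x³ + 38x² − 36x − 62) ÷ lead(D) = −8x⁵ ÷ x = −8x⁴. Subtract (−8x⁴)·D = −8x⁵ − 56x⁴. Remainder: 9x⁴ + 69x³ + 38x² − 36x − 62.
Step 4: lead(9x⁴ + 69x³ + 38x² − 36x − 62) ÷ lead(D) = 9x⁴ ÷ x = 9x³. Subtract (9x³)·D = 9x⁴ + 63x³. Remainder: 6x³ + 38x² − 36x − 62.
Step 5: lead(6x³ + 38x² − 36x − 62) ÷ lead(D) = 6x³ ÷ x = 6x². Subtract (6x²)·D = 6x³ + 42x². Remainder: −4x² − 36x − 62.
Step 6: lead(−4x² − 36x − 62) ÷ lead(D) = −4x² ÷ x = −4x. Subtract (−4x)·D = −4x² − 28x. Remainder: −8x − 62.
Step 7: lead(−8x − 62) ÷ lead(D) = −8x ÷ x = −8. Subtract (−8)·D = −8x − 56. Remainder: −6.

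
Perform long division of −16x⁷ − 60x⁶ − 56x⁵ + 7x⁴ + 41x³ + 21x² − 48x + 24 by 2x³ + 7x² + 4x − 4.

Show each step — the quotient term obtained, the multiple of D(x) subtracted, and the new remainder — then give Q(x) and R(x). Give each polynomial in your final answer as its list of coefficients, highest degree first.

Q = [-8, -2, -5, 9, -5]; R = [8, 4]

Step 1: lead(−16x⁷ − 60x⁶ − 56x⁵ + 7x⁴ + 41x³ + 21x² − 48x + 24) ÷ lead(D) = −16x⁷ ÷ 2x³ = −8x⁴. Subtract (−8x⁴)·D = −16x⁷ − 56x⁶ − 32x⁵ + 32x⁴. Remainder: −4x⁶ − 24x⁵ − 25x⁴ + 41x³ + 21x² − 48x + 24.
Step 2: lead(−4x⁶ − 24x⁵ − 25x⁴ + 41x³ + 21x² − 48x + 24) ÷ lead(D) = −4x⁶ ÷ 2x³ = −2x³. Subtract (−2x³)·D = −4x⁶ − 14x⁵ − 8x⁴ + 8x³. Remainder: −10x⁵ − 17x⁴ + 33x³ + 21x² − 48x + 24.
Step 3: lead(−10x⁵ − 17x⁴ + 33x³ + 21x² − 48x + 24) ÷ lead(D) = −10x⁵ ÷ 2x³ = −5x². Subtract (−5x²)·D = −10x⁵ − 35x⁴ − 20x³ + 20x². Remainder: 18x⁴ + 53x³ + x² − 48x + 24.
Step 4: lead(18x⁴ + 53x³ + x² − 48x + 24) ÷ lead(D) = 18x⁴ ÷ 2x³ = 9x. Subtract (9x)·D = 18x⁴ + 63x³ + 36x² − 36x. Remainder: −10x³ − 35x² − 12x + 24.
Step 5: lead(−10x³ − 35x² − 12x + 24) ÷ lead(D) = −10x³ ÷ 2x³ = −5. Subtract (−5)·D = −10x³ − 35x² − 20x + 20. Remainder: 8x + 4.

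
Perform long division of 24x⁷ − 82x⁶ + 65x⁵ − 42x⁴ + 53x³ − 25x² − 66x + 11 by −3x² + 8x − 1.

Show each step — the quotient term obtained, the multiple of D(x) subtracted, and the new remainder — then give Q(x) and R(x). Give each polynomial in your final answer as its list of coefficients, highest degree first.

Q = [-8, 6, -3, 4, -6, -9]; R = [2]

Step 1: lead(24x⁷ − 82x⁶ + 65x⁵ − 42x⁴ + 53x³ − 25x² − 66x + 11) ÷ lead(D) = 24x⁷ ÷ −3x² = −8x⁵. Subtract (−8x⁵)·D = 24x⁷ − 64x⁶ + 8x⁵. Remainder: −18x⁶ + 57x⁵ − 42x⁴ + 53x³ − 25x² − 66x + 11.
Step 2: lead(−18x⁶ + 57x⁵ − 42x⁴ + 53x³ − 25x² − 66x + 11) ÷ lead(D) = −18x⁶ ÷ −3x² = 6x⁴. Subtract (6x⁴)·D = −18x⁶ + 48x⁵ − 6x⁴. Remainder: 9x⁵ − 36x⁴ + 53x³ − 25x² − 66x + 11.
Step 3: lead(9x⁵ − 36x⁴ + 53x³ − 25x² − 66x + 11) ÷ lead(D) = 9x⁵ ÷ −3x² = −3x³. Subtract (−3x³)·D = 9x⁵ − 24x⁴ + 3x³. Remainder: −12x⁴ + 50x³ − 25x² − 66x + 11.
Step 4: lead(−12x⁴ + 50x³ − 25x² − 66x + 11) ÷ lead(D) = −12x⁴ ÷ −3x² = 4x². Subtract (4x²)·D = −12x⁴ + 32x³ − 4x². Remainder: 18x³ − 21x² − 66x + 11.
Step 5: lead(18x³ − 21x² − 66x + 11) ÷ lead(D) = 18x³ ÷ −3x² = −6x. Subtract (−6x)·D = 18x³ − 48x² + 6x. Remainder: 27x² − 72x + 11.
Step 6: lead(27x² − 72x + 11) ÷ lead(D) = 27x² ÷ −3x² = −9. Subtract (−9)·D = 27x² − 72x + 9. Remainder: 2.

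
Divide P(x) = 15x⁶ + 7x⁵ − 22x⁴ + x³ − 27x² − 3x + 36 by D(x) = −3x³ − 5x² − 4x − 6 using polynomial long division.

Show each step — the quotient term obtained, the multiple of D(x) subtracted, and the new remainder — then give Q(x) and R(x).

Q(x) = −5x³ + 6x² + 4x − 5; R(x) = x + 6

Step 1: lead(15x⁶ + 7x⁵ − 22x⁴ + x³ − 27x² − 3x + 36) ÷ lead(D) = 15x⁶ ÷ −3x³ = −5x³. Subtract (−5x³)·D = 15x⁶ + 25x⁵ + 20x⁴ + 30x³. Remainder: −18x⁵ − 42x⁴ − 29x³ − 27x² − 3x + 36.
Step 2: lead(−18x⁵ − 42x⁴ − 29x³ − 27x² − 3x + 36) ÷ lead(D) = −18x⁵ ÷ −3x³ = 6x². Subtract (6x²)·D = −18x⁵ − 30x⁴ − 24x³ − 36x². Remainder: −12x⁴ − 5x³ + 9x² − 3x + 36.
Step 3: lead(−12x⁴ − 5x³ + 9x² − 3x + 36) ÷ lead(D) = −12x⁴ ÷ −3x³ = 4x. Subtract (4x)·D = −12x⁴ − 20x³ − 16x² − 24x. Remainder: 15x³ + 25x² + 21x + 36.
Step 4: lead(15x³ + 25x² + 21x + 36) ÷ lead(D) = 15x³ ÷ −3x³ = −5. Subtract (−5)·D = 15x³ + 25x² + 20x + 30. Remainder: x + 6.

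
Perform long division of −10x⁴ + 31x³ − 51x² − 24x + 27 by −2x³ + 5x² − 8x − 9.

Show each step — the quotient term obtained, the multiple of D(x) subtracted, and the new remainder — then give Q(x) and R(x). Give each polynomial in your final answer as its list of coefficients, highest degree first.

Q = [5, -3]; R = [4, -3, 0]

Step 1: lead(−10x⁴ + 31x³ − 51x² − 24x + 27) ÷ lead(D) = −10x⁴ ÷ −2x³ = 5x. Subtract (5x)·D = −10x⁴ + 25x³ − 40x² − 45x. Remainder: 6x³ − 11x² + 21x + 27.
Step 2: lead(6x³ − 11x² + 21x + 27) ÷ lead(D) = 6x³ ÷ −2x³ = −3. Subtract (−3)·D = 6x³ − 15x² + 24x + 27. Remainder: 4x² − 3x.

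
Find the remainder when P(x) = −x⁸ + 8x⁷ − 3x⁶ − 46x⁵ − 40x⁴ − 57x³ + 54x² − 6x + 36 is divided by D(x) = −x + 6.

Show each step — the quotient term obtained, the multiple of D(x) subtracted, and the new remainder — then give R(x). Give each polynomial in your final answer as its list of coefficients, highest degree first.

Step 1: lead(−x⁸ + 8x⁷ − 3x⁶ − 46x⁵ − 40x⁴ − 57x³ + 54x² − 6x + 36) ÷ lead(D) = −x⁸ ÷ −x = x⁷. Subtract (x⁷)·D = −x⁸ + 6x⁷. Remainder: 2x⁷ − 3x⁶ − 46x⁵ − 40x⁴ − 57x³ + 54x² − 6x + 36.
Step 2: lead(2x⁷ − 3x⁶ − 46x⁵ − 40x⁴ − 57x³ + 54x² − 6x + 36) ÷ lead(D) = 2x⁷ ÷ −x = −2x⁶. Subtract (−2x⁶)·D = 2x⁷ − 12x⁶. Remainder: 9x⁶ − 46x⁵ − 40x⁴ − 57x³ + 54x² − 6x + 36.
Step 3: lead(9x⁶ − 46x⁵ − 40x⁴ − 57x³ + 54x² − 6x + 36) ÷ lead(D) = 9x⁶ ÷ −x = −9x⁵. Subtract (−9x⁵)·D = 9x⁶ − 54x⁵. Remainder: 8x⁵ − 40x⁴ − 57x³ + 54x² − 6x + 36.
Step 4: lead(8x⁵ − 40x⁴ − 57x³ + 54x² − 6x + 36) ÷ lead(D) = 8x⁵ ÷ −x = −8x⁴. Subtract (−8x⁴)·D = 8x⁵ − 48x⁴. Remainder: 8x⁴ − 57x³ + 54x² − 6x + 36.
Step 5: lead(8x⁴ − 57x³ + 54x² − 6x + 36) ÷ lead(D) = 8x⁴ ÷ −x = −8x³. Subtract (−8x³)·D = 8x⁴ − 48x³. Remainder: −9x³ + 54x² − 6x + 36.
Step 6: lead(−9x³ + 54x² − 6x + 36) ÷ lead(D) = −9x³ ÷ −x = 9x². Subtract (9x²)·D = −9x³ + 54x². Remainder: −6x + 36.
Step 7: lead(−6x + 36) ÷ lead(D) = −6x ÷ −x = 6. Subtract (6)·D = −6x + 36. Remainder: 0.

R = [0]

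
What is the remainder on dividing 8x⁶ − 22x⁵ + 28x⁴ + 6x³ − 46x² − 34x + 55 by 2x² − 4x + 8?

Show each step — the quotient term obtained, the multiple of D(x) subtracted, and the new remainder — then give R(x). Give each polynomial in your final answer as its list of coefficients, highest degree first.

R = [2, -1]

Step 1: lead(8x⁶ − 22x⁵ + 28x⁴ + 6x³ − 46x² − 34x + 55) ÷ lead(D) = 8x⁶ ÷ 2x² = 4x⁴. Subtract (4x⁴)·D = 8x⁶ − 16x⁵ + 32x⁴. Remainder: −6x⁵ − 4x⁴ + 6x³ − 46x² − 34x + 55.
Step 2: lead(−6x⁵ − 4x⁴ + 6x³ − 46x² − 34x + 55) ÷ lead(D) = −6x⁵ ÷ 2x² = −3x³. Subtract (−3x³)·D = −6x⁵ + 12x⁴ − 24x³. Remainder: −16x⁴ + 30x³ − 46x² − 34x + 55.
Step 3: lead(−16x⁴ + 30x³ − 46x² − 34x + 55) ÷ lead(D) = −16x⁴ ÷ 2x² = −8x². Subtract (−8x²)·D = −16x⁴ + 32x³ − 64x². Remainder: −2x³ + 18x² − 34x + 55.
Step 4: lead(−2x³ + 18x² − 34x + 55) ÷ lead(D) = −2x³ ÷ 2x² = −x. Subtract (−x)·D = −2x³ + 4x² − 8x. Remainder: 14x² − 26x + 55.
Step 5: lead(14x² − 26x + 55) ÷ lead(D) = 14x² ÷ 2x² = 7. Subtract (7)·D = 14x² − 28x + 56. Remainder: 2x − 1.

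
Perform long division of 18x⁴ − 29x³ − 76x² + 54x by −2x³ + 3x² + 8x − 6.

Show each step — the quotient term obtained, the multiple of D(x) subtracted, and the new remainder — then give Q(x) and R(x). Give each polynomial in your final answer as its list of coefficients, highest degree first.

Step 1: lead(18x⁴ − 29x³ − 76x² + 54x) ÷ lead(D) = 18x⁴ ÷ −2x³ = −9x. Subtract (−9x)·D = 18x⁴ − 27x³ − 72x² + 54x. Remainder: −2x³ − 4x².
Step 2: lead(−2x³ − 4x²) ÷ lead(D) = −2x³ ÷ −2x³ = 1. Subtract (1)·D = −2x³ + 3x² + 8x − 6. Remainder: −7x² − 8x + 6.

Q = [-9, 1]; R = [-7, -8, 6]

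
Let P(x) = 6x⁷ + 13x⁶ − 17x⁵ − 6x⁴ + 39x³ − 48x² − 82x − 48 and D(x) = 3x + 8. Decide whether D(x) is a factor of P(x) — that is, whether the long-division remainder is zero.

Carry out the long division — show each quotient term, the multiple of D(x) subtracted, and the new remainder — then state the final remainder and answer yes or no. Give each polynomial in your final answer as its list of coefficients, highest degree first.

R = [0], so D(x) is a factor of P(x). yes

Step 1: lead(6x⁷ + 13x⁶ − 17x⁵ − 6x⁴ + 39x³ − 48x² − 82x − 48) ÷ lead(D) = 6x⁷ ÷ 3x = 2x⁶. Subtract (2x⁶)·D = 6x⁷ + 16x⁶. Remainder: −3x⁶ − 17x⁵ − 6x⁴ + 39x³ − 48x² − 82x − 48.
Step 2: lead(−3x⁶ − 17x⁵ − 6x⁴ + 39x³ − 48x² − 82x − 48) ÷ lead(D) = −3x⁶ ÷ 3x = −x⁵. Subtract (−x⁵)·D = −3x⁶ − 8x⁵. Remainder: −9x⁵ − 6x⁴ + 39x³ − 48x² − 82x − 48.
Step 3: lead(−9x⁵ − 6x⁴ + 39x³ − 48x² − 82x − 48) ÷ lead(D) = −9x⁵ ÷ 3x = −3x⁴. Subtract (−3x⁴)·D = −9x⁵ − 24x⁴. Remainder: 18x⁴ + 39x³ − 48x² − 82x − 48.
Step 4: lead(18x⁴ + 39x³ − 48x² − 82x − 48) ÷ lead(D) = 18x⁴ ÷ 3x = 6x³. Subtract (6x³)·D = 18x⁴ + 48x³. Remainder: −9x³ − 48x² − 82x − 48.
Step 5: lead(−9x³ − 48x² − 82x − 48) ÷ lead(D) = −9x³ ÷ 3x = −3x². Subtract (−3x²)·D = −9x³ − 24x². Remainder: −24x² − 82x − 48.
Step 6: lead(−24x² − 82x − 48) ÷ lead(D) = −24x² ÷ 3x = −8x. Subtract (−8x)·D = −24x² − 64x. Remainder: −18x − 48.
Step 7: lead(−18x − 48) ÷ lead(D) = −18x ÷ 3x = −6. Subtract (−6)·D = −18x − 48. Remainder: 0.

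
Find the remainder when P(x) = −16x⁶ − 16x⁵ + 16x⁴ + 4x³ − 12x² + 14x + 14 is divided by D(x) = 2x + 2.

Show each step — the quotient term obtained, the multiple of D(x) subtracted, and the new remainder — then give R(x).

Step 1: lead(−16x⁶ − 16x⁵ + 16x⁴ + 4x³ − 12x² + 14x + 14) ÷ lead(D) = −16x⁶ ÷ 2x = −8x⁵. Subtract (−8x⁵)·D = −16x⁶ − 16x⁵. Remainder: 16x⁴ + 4x³ − 12x² + 14x + 14.
Step 2: lead(16x⁴ + 4x³ − 12x² + 14x + 14) ÷ lead(D) = 16x⁴ ÷ 2x = 8x³. Subtract (8x³)·D = 16x⁴ + 16x³. Remainder: −12x³ − 12x² + 14x + 14.
Step 3: lead(−12x³ − 12x² + 14x + 14) ÷ lead(D) = −12x³ ÷ 2x = −6x². Subtract (−6x²)·D = −12x³ − 12x². Remainder: 14x + 14.
Step 4: lead(14x + 14) ÷ lead(D) = 14x ÷ 2x = 7. Subtract (7)·D = 14x + 14. Remainder: 0.

R(x) = 0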